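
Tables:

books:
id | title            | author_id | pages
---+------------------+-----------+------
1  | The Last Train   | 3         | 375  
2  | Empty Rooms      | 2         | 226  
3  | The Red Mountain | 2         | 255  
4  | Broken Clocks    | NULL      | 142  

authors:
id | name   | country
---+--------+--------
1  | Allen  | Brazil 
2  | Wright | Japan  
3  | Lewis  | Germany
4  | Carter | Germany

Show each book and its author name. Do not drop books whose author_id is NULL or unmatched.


LEFT JOIN keeps every row from books (the left table); where author_id has no match in authors, the author columns become NULL. Walk through each book:
  - book 1 (The Last Train): author_id=3 -> matches Lewis
  - book 2 (Empty Rooms): author_id=2 -> matches Wright
  - book 3 (The Red Mountain): author_id=2 -> matches Wright
  - book 4 (Broken Clocks): author_id=NULL, no match -> kept with NULL
All 4 rows appear; 1 has NULL author.

SQL:
SELECT a.title, b.name AS author
FROM books a
LEFT JOIN authors b ON a.author_id = b.id

Result:
title            | author
-----------------+-------
The Last Train   | Lewis 
Empty Rooms      | Wright
The Red Mountain | Wright
Broken Clocks    | NULL  


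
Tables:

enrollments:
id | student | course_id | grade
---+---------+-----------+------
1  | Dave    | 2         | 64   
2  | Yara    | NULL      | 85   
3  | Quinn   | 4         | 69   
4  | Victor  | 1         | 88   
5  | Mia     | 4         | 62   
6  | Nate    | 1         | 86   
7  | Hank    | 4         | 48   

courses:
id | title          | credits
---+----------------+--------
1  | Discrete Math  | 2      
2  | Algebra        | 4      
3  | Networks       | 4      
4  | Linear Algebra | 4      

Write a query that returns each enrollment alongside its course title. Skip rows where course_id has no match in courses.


INNER JOIN keeps only enrollments rows whose course_id matches an id in courses. Walk through each enrollment:
  - enrollment 1 (Dave): course_id=2 -> matches Algebra
  - enrollment 2 (Yara): course_id=NULL, no match -> dropped
  - enrollment 3 (Quinn): course_id=4 -> matches Linear Algebra
  - enrollment 4 (Victor): course_id=1 -> matches Discrete Math
  - enrollment 5 (Mia): course_id=4 -> matches Linear Algebra
  - enrollment 6 (Nate): course_id=1 -> matches Discrete Math
  - enrollment 7 (Hank): course_id=4 -> matches Linear Algebra
So 1 of 7 rows is dropped.

SQL:
SELECT a.student, b.title AS course
FROM enrollments a
INNER JOIN courses b ON a.course_id = b.id

Result:
student | course        
--------+---------------
Dave    | Algebra       
Quinn   | Linear Algebra
Victor  | Discrete Math 
Mia     | Linear Algebra
Nate    | Discrete Math 
Hank    | Linear Algebra


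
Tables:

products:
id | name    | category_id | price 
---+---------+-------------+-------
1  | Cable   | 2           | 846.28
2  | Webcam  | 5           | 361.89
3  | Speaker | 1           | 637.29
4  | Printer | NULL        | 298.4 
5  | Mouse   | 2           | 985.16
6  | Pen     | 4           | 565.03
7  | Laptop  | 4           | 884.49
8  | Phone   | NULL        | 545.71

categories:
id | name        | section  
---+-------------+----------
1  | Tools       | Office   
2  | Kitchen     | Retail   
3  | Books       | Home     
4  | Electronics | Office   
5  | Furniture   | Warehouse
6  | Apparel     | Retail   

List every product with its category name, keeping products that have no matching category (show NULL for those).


LEFT JOIN keeps every row from products (the left table); where category_id has no match in categories, the category columns become NULL. Walk through each product:
  - product 1 (Cable): category_id=2 -> matches Kitchen
  - product 2 (Webcam): category_id=5 -> matches Furniture
  - product 3 (Speaker): category_id=1 -> matches Tools
  - product 4 (Printer): category_id=NULL, no match -> kept with NULL
  - product 5 (Mouse): category_id=2 -> matches Kitchen
  - product 6 (Pen): category_id=4 -> matches Electronics
  - product 7 (Laptop): category_id=4 -> matches Electronics
  - product 8 (Phone): category_id=NULL, no match -> kept with NULL
All 8 rows appear; 2 have NULL category.

SQL:
SELECT a.name, b.name AS category
FROM products a
LEFT JOIN categories b ON a.category_id = b.id

Result:
name    | category   
--------+------------
Cable   | Kitchen    
Webcam  | Furniture  
Speaker | Tools      
Printer | NULL       
Mouse   | Kitchen    
Pen     | Electronics
Laptop  | Electronics
Phone   | NULL       


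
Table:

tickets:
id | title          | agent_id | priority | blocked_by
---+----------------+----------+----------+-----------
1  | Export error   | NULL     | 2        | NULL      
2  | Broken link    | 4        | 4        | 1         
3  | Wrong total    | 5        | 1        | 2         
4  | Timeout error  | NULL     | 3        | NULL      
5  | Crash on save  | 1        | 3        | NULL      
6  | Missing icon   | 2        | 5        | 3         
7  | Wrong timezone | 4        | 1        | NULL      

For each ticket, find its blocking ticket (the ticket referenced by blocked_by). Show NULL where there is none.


This is a self-join: tickets is joined to a second copy of itself, matching each row's blocked_by to another row's id. Use LEFT JOIN so rows with blocked_by=NULL are kept.
  - ticket 1 (Export error): blocked_by=NULL -> NULL
  - ticket 2 (Broken link): blocked_by=1 -> Export error
  - ticket 3 (Wrong total): blocked_by=2 -> Broken link
  - ticket 4 (Timeout error): blocked_by=NULL -> NULL
  - ticket 5 (Crash on save): blocked_by=NULL -> NULL
  - ticket 6 (Missing icon): blocked_by=3 -> Wrong total
  - ticket 7 (Wrong timezone): blocked_by=NULL -> NULL

SQL:
SELECT a.title AS item, b.title AS blocked_by
FROM tickets a
LEFT JOIN tickets b ON a.blocked_by = b.id

Result:
item           | blocked_by  
---------------+-------------
Export error   | NULL        
Broken link    | Export error
Wrong total    | Broken link 
Timeout error  | NULL        
Crash on save  | NULL        
Missing icon   | Wrong total 
Wrong timezone | NULL        


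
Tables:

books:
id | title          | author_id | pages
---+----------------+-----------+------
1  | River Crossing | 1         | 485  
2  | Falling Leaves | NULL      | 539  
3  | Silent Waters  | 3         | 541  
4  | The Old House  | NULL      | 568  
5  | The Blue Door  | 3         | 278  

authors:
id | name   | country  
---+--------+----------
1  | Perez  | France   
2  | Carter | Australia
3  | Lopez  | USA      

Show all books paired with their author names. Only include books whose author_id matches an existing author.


INNER JOIN keeps only books rows whose author_id matches an id in authors. Walk through each book:
  - book 1 (River Crossing): author_id=1 -> matches Perez
  - book 2 (Falling Leaves): author_id=NULL, no match -> dropped
  - book 3 (Silent Waters): author_id=3 -> matches Lopez
  - book 4 (The Old House): author_id=NULL, no match -> dropped
  - book 5 (The Blue Door): author_id=3 -> matches Lopez
So 2 of 5 rows are dropped.

SQL:
SELECT a.title, b.name AS author
FROM books a
INNER JOIN authors b ON a.author_id = b.id

Result:
title          | author
---------------+-------
River Crossing | Perez 
Silent Waters  | Lopez 
The Blue Door  | Lopez 


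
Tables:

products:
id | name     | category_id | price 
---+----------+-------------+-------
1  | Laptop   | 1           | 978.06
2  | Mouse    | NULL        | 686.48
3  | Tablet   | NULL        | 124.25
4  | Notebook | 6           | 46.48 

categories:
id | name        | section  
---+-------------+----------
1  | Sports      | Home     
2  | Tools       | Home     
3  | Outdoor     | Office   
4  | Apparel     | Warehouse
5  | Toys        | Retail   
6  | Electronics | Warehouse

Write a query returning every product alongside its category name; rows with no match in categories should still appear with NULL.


LEFT JOIN keeps every row from products (the left table); where category_id has no match in categories, the category columns become NULL. Walk through each product:
  - product 1 (Laptop): category_id=1 -> matches Sports
  - product 2 (Mouse): category_id=NULL, no match -> kept with NULL
  - product 3 (Tablet): category_id=NULL, no match -> kept with NULL
  - product 4 (Notebook): category_id=6 -> matches Electronics
All 4 rows appear; 2 have NULL category.

SQL:
SELECT a.name, b.name AS category
FROM products a
LEFT JOIN categories b ON a.category_id = b.id

Result:
name     | category   
---------+------------
Laptop   | Sports     
Mouse    | NULL       
Tablet   | NULL       
Notebook | Electronics


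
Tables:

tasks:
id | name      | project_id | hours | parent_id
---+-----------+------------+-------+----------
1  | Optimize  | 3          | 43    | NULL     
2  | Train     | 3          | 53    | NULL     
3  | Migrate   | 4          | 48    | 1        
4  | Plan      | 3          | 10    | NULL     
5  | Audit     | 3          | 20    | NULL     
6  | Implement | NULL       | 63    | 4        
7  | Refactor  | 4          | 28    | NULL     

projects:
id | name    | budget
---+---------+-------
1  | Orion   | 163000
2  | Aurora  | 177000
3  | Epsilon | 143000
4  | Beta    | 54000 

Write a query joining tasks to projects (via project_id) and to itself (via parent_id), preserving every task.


Two LEFT JOINs from the same base table tasks: one to projects via project_id, one to tasks itself via parent_id. Both are LEFT so every task is preserved.
Match against projects:
  - task 1 (Optimize): project_id=3 -> matches Epsilon
  - task 2 (Train): project_id=3 -> matches Epsilon
  - task 3 (Migrate): project_id=4 -> matches Beta
  - task 4 (Plan): project_id=3 -> matches Epsilon
  - task 5 (Audit): project_id=3 -> matches Epsilon
  - task 6 (Implement): project_id=NULL, no match -> kept with NULL
  - task 7 (Refactor): project_id=4 -> matches Beta
Match against tasks (self):
  - task 1 (Optimize): parent_id=NULL -> NULL
  - task 2 (Train): parent_id=NULL -> NULL
  - task 3 (Migrate): parent_id=1 -> Optimize
  - task 4 (Plan): parent_id=NULL -> NULL
  - task 5 (Audit): parent_id=NULL -> NULL
  - task 6 (Implement): parent_id=4 -> Plan
  - task 7 (Refactor): parent_id=NULL -> NULL

SQL:
SELECT a.name, b.name AS project, c.name AS parent
FROM tasks a
LEFT JOIN projects b ON a.project_id = b.id
LEFT JOIN tasks c ON a.parent_id = c.id

Result:
name      | project | parent  
----------+---------+---------
Optimize  | Epsilon | NULL    
Train     | Epsilon | NULL    
Migrate   | Beta    | Optimize
Plan      | Epsilon | NULL    
Audit     | Epsilon | NULL    
Implement | NULL    | Plan    
Refactor  | Beta    | NULL    


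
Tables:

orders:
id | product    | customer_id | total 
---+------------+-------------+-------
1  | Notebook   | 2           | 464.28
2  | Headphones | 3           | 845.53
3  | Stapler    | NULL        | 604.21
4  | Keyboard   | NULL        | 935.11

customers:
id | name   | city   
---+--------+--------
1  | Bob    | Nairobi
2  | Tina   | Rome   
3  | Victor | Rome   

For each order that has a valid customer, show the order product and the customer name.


INNER JOIN keeps only orders rows whose customer_id matches an id in customers. Walk through each order:
  - order 1 (Notebook): customer_id=2 -> matches Tina
  - order 2 (Headphones): customer_id=3 -> matches Victor
  - order 3 (Stapler): customer_id=NULL, no match -> dropped
  - order 4 (Keyboard): customer_id=NULL, no match -> dropped
So 2 of 4 rows are dropped.

SQL:
SELECT a.product, b.name AS customer
FROM orders a
INNER JOIN customers b ON a.customer_id = b.id

Result:
product    | customer
-----------+---------
Notebook   | Tina    
Headphones | Victor  


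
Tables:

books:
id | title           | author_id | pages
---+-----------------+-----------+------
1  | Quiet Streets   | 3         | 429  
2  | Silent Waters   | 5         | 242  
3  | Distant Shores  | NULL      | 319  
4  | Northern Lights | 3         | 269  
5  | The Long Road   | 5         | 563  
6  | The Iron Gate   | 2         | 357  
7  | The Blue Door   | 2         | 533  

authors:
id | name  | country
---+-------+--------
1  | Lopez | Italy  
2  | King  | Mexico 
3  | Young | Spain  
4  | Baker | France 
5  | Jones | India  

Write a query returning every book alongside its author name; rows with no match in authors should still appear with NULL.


LEFT JOIN keeps every row from books (the left table); where author_id has no match in authors, the author columns become NULL. Walk through each book:
  - book 1 (Quiet Streets): author_id=3 -> matches Young
  - book 2 (Silent Waters): author_id=5 -> matches Jones
  - book 3 (Distant Shores): author_id=NULL, no match -> kept with NULL
  - book 4 (Northern Lights): author_id=3 -> matches Young
  - book 5 (The Long Road): author_id=5 -> matches Jones
  - book 6 (The Iron Gate): author_id=2 -> matches King
  - book 7 (The Blue Door): author_id=2 -> matches King
All 7 rows appear; 1 has NULL author.

SQL:
SELECT a.title, b.name AS author
FROM books a
LEFT JOIN authors b ON a.author_id = b.id

Result:
title           | author
----------------+-------
Quiet Streets   | Young 
Silent Waters   | Jones 
Distant Shores  | NULL  
Northern Lights | Young 
The Long Road   | Jones 
The Iron Gate   | King  
The Blue Door   | King  


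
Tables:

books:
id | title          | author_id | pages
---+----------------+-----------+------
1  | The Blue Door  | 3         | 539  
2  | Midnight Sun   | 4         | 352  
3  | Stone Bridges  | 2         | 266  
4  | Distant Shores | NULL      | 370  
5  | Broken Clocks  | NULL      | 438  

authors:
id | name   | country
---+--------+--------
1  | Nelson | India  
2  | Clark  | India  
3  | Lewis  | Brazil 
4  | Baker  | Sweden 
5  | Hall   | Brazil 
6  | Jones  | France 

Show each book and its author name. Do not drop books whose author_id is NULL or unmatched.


LEFT JOIN keeps every row from books (the left table); where author_id has no match in authors, the author columns become NULL. Walk through each book:
  - book 1 (The Blue Door): author_id=3 -> matches Lewis
  - book 2 (Midnight Sun): author_id=4 -> matches Baker
  - book 3 (Stone Bridges): author_id=2 -> matches Clark
  - book 4 (Distant Shores): author_id=NULL, no match -> kept with NULL
  - book 5 (Broken Clocks): author_id=NULL, no match -> kept with NULL
All 5 rows appear; 2 have NULL author.

SQL:
SELECT a.title, b.name AS author
FROM books a
LEFT JOIN authors b ON a.author_id = b.id

Result:
title          | author
---------------+-------
The Blue Door  | Lewis 
Midnight Sun   | Baker 
Stone Bridges  | Clark 
Distant Shores | NULL  
Broken Clocks  | NULL  


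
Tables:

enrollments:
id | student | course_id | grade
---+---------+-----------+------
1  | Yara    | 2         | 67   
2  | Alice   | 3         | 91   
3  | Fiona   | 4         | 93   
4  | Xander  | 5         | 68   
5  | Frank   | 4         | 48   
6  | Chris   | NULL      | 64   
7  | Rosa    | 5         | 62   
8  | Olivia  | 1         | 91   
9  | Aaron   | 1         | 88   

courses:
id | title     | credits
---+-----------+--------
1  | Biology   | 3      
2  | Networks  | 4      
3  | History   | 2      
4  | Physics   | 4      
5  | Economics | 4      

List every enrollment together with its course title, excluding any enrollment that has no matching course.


INNER JOIN keeps only enrollments rows whose course_id matches an id in courses. Walk through each enrollment:
  - enrollment 1 (Yara): course_id=2 -> matches Networks
  - enrollment 2 (Alice): course_id=3 -> matches History
  - enrollment 3 (Fiona): course_id=4 -> matches Physics
  - enrollment 4 (Xander): course_id=5 -> matches Economics
  - enrollment 5 (Frank): course_id=4 -> matches Physics
  - enrollment 6 (Chris): course_id=NULL, no match -> dropped
  - enrollment 7 (Rosa): course_id=5 -> matches Economics
  - enrollment 8 (Olivia): course_id=1 -> matches Biology
  - enrollment 9 (Aaron): course_id=1 -> matches Biology
So 1 of 9 rows is dropped.

SQL:
SELECT a.student, b.title AS course
FROM enrollments a
INNER JOIN courses b ON a.course_id = b.id

Result:
student | course   
--------+----------
Yara    | Networks 
Alice   | History  
Fiona   | Physics  
Xander  | Economics
Frank   | Physics  
Rosa    | Economics
Olivia  | Biology  
Aaron   | Biology  


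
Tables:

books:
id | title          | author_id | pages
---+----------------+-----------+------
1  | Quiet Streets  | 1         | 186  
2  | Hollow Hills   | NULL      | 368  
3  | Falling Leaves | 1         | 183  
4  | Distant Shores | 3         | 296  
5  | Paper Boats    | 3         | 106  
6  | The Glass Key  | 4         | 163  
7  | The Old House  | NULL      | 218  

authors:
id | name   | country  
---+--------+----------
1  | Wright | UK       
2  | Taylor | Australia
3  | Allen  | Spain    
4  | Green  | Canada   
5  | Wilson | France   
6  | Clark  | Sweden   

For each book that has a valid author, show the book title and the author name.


INNER JOIN keeps only books rows whose author_id matches an id in authors. Walk through each book:
  - book 1 (Quiet Streets): author_id=1 -> matches Wright
  - book 2 (Hollow Hills): author_id=NULL, no match -> dropped
  - book 3 (Falling Leaves): author_id=1 -> matches Wright
  - book 4 (Distant Shores): author_id=3 -> matches Allen
  - book 5 (Paper Boats): author_id=3 -> matches Allen
  - book 6 (The Glass Key): author_id=4 -> matches Green
  - book 7 (The Old House): author_id=NULL, no match -> dropped
So 2 of 7 rows are dropped.

SQL:
SELECT a.title, b.name AS author
FROM books a
INNER JOIN authors b ON a.author_id = b.id

Result:
title          | author
---------------+-------
Quiet Streets  | Wright
Falling Leaves | Wright
Distant Shores | Allen 
Paper Boats    | Allen 
The Glass Key  | Green 


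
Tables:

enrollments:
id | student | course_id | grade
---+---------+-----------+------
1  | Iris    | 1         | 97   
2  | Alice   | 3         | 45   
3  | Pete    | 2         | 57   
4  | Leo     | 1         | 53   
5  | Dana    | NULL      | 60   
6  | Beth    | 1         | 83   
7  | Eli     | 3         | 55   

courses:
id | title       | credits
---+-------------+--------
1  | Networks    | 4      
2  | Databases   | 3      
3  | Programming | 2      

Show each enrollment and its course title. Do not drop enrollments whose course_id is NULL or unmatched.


LEFT JOIN keeps every row from enrollments (the left table); where course_id has no match in courses, the course columns become NULL. Walk through each enrollment:
  - enrollment 1 (Iris): course_id=1 -> matches Networks
  - enrollment 2 (Alice): course_id=3 -> matches Programming
  - enrollment 3 (Pete): course_id=2 -> matches Databases
  - enrollment 4 (Leo): course_id=1 -> matches Networks
  - enrollment 5 (Dana): course_id=NULL, no match -> kept with NULL
  - enrollment 6 (Beth): course_id=1 -> matches Networks
  - enrollment 7 (Eli): course_id=3 -> matches Programming
All 7 rows appear; 1 has NULL course.

SQL:
SELECT a.student, b.title AS course
FROM enrollments a
LEFT JOIN courses b ON a.course_id = b.id

Result:
student | course     
--------+------------
Iris    | Networks   
Alice   | Programming
Pete    | Databases  
Leo     | Networks   
Dana    | NULL       
Beth    | Networks   
Eli     | Programming


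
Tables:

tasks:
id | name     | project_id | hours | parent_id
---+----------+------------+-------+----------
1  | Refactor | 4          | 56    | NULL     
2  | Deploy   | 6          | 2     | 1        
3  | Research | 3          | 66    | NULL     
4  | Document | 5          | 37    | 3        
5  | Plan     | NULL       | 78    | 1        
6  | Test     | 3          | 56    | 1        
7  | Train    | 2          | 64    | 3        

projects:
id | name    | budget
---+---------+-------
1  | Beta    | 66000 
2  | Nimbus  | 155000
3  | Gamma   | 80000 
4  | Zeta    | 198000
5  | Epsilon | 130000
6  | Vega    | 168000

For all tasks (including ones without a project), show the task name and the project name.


LEFT JOIN keeps every row from tasks (the left table); where project_id has no match in projects, the project columns become NULL. Walk through each task:
  - task 1 (Refactor): project_id=4 -> matches Zeta
  - task 2 (Deploy): project_id=6 -> matches Vega
  - task 3 (Research): project_id=3 -> matches Gamma
  - task 4 (Document): project_id=5 -> matches Epsilon
  - task 5 (Plan): project_id=NULL, no match -> kept with NULL
  - task 6 (Test): project_id=3 -> matches Gamma
  - task 7 (Train): project_id=2 -> matches Nimbus
All 7 rows appear; 1 has NULL project.

SQL:
SELECT a.name, b.name AS project
FROM tasks a
LEFT JOIN projects b ON a.project_id = b.id

Result:
name     | project
---------+--------
Refactor | Zeta   
Deploy   | Vega   
Research | Gamma  
Document | Epsilon
Plan     | NULL   
Test     | Gamma  
Train    | Nimbus 


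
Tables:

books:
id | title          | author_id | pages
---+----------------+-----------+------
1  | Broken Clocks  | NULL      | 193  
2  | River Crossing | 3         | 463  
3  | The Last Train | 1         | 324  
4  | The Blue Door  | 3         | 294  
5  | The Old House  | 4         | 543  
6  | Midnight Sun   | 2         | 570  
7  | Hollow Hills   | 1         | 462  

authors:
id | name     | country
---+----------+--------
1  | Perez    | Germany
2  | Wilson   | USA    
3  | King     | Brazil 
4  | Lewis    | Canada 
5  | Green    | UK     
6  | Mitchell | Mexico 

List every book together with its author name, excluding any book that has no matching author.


INNER JOIN keeps only books rows whose author_id matches an id in authors. Walk through each book:
  - book 1 (Broken Clocks): author_id=NULL, no match -> dropped
  - book 2 (River Crossing): author_id=3 -> matches King
  - book 3 (The Last Train): author_id=1 -> matches Perez
  - book 4 (The Blue Door): author_id=3 -> matches King
  - book 5 (The Old House): author_id=4 -> matches Lewis
  - book 6 (Midnight Sun): author_id=2 -> matches Wilson
  - book 7 (Hollow Hills): author_id=1 -> matches Perez
So 1 of 7 rows is dropped.

SQL:
SELECT a.title, b.name AS author
FROM books a
INNER JOIN authors b ON a.author_id = b.id

Result:
title          | author
---------------+-------
River Crossing | King  
The Last Train | Perez 
The Blue Door  | King  
The Old House  | Lewis 
Midnight Sun   | Wilson
Hollow Hills   | Perez 


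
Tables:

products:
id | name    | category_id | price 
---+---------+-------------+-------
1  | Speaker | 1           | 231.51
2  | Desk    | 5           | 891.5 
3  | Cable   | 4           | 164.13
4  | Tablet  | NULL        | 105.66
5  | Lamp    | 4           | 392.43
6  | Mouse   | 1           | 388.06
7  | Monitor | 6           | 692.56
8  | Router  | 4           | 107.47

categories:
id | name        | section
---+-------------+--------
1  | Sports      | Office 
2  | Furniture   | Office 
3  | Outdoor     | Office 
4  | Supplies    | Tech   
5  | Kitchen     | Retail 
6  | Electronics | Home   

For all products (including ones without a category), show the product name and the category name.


LEFT JOIN keeps every row from products (the left table); where category_id has no match in categories, the category columns become NULL. Walk through each product:
  - product 1 (Speaker): category_id=1 -> matches Sports
  - product 2 (Desk): category_id=5 -> matches Kitchen
  - product 3 (Cable): category_id=4 -> matches Supplies
  - product 4 (Tablet): category_id=NULL, no match -> kept with NULL
  - product 5 (Lamp): category_id=4 -> matches Supplies
  - product 6 (Mouse): category_id=1 -> matches Sports
  - product 7 (Monitor): category_id=6 -> matches Electronics
  - product 8 (Router): category_id=4 -> matches Supplies
All 8 rows appear; 1 has NULL category.

SQL:
SELECT a.name, b.name AS category
FROM products a
LEFT JOIN categories b ON a.category_id = b.id

Result:
name    | category   
--------+------------
Speaker | Sports     
Desk    | Kitchen    
Cable   | Supplies   
Tablet  | NULL       
Lamp    | Supplies   
Mouse   | Sports     
Monitor | Electronics
Router  | Supplies   


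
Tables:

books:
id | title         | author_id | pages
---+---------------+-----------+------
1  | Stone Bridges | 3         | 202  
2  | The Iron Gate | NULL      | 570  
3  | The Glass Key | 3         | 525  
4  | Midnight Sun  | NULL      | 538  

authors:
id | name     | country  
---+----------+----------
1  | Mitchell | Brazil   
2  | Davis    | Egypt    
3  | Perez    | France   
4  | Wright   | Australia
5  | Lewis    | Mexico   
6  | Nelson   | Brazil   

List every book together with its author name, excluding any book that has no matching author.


INNER JOIN keeps only books rows whose author_id matches an id in authors. Walk through each book:
  - book 1 (Stone Bridges): author_id=3 -> matches Perez
  - book 2 (The Iron Gate): author_id=NULL, no match -> dropped
  - book 3 (The Glass Key): author_id=3 -> matches Perez
  - book 4 (Midnight Sun): author_id=NULL, no match -> dropped
So 2 of 4 rows are dropped.

SQL:
SELECT a.title, b.name AS author
FROM books a
INNER JOIN authors b ON a.author_id = b.id

Result:
title         | author
--------------+-------
Stone Bridges | Perez 
The Glass Key | Perez 


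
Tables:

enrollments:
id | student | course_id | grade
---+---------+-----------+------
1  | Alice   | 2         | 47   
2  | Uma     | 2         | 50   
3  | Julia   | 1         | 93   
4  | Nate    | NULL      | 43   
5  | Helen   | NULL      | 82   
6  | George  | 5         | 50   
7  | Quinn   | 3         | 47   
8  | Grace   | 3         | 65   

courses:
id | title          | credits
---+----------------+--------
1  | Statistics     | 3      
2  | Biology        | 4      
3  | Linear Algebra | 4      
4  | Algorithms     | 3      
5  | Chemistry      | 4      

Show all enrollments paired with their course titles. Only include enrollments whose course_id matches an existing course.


INNER JOIN keeps only enrollments rows whose course_id matches an id in courses. Walk through each enrollment:
  - enrollment 1 (Alice): course_id=2 -> matches Biology
  - enrollment 2 (Uma): course_id=2 -> matches Biology
  - enrollment 3 (Julia): course_id=1 -> matches Statistics
  - enrollment 4 (Nate): course_id=NULL, no match -> dropped
  - enrollment 5 (Helen): course_id=NULL, no match -> dropped
  - enrollment 6 (George): course_id=5 -> matches Chemistry
  - enrollment 7 (Quinn): course_id=3 -> matches Linear Algebra
  - enrollment 8 (Grace): course_id=3 -> matches Linear Algebra
So 2 of 8 rows are dropped.

SQL:
SELECT a.student, b.title AS course
FROM enrollments a
INNER JOIN courses b ON a.course_id = b.id

Result:
student | course        
--------+---------------
Alice   | Biology       
Uma     | Biology       
Julia   | Statistics    
George  | Chemistry     
Quinn   | Linear Algebra
Grace   | Linear Algebra


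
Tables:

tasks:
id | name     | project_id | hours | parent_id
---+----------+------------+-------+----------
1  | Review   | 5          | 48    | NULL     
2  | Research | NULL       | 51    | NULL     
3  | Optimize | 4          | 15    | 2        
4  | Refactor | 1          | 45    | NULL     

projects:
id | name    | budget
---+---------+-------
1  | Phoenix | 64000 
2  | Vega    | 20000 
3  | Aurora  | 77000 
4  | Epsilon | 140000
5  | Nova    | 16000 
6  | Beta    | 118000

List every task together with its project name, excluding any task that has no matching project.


INNER JOIN keeps only tasks rows whose project_id matches an id in projects. Walk through each task:
  - task 1 (Review): project_id=5 -> matches Nova
  - task 2 (Research): project_id=NULL, no match -> dropped
  - task 3 (Optimize): project_id=4 -> matches Epsilon
  - task 4 (Refactor): project_id=1 -> matches Phoenix
So 1 of 4 rows is dropped.

SQL:
SELECT a.name, b.name AS project
FROM tasks a
INNER JOIN projects b ON a.project_id = b.id

Result:
name     | project
---------+--------
Review   | Nova   
Optimize | Epsilon
Refactor | Phoenix


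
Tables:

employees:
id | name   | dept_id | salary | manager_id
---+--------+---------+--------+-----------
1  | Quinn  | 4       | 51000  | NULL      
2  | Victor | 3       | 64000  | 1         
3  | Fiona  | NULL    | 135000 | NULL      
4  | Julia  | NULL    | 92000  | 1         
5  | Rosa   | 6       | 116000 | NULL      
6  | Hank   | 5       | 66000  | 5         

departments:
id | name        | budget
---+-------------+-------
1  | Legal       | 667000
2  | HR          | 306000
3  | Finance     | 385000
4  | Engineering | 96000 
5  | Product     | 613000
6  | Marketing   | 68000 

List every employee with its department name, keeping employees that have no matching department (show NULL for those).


LEFT JOIN keeps every row from employees (the left table); where dept_id has no match in departments, the department columns become NULL. Walk through each employee:
  - employee 1 (Quinn): dept_id=4 -> matches Engineering
  - employee 2 (Victor): dept_id=3 -> matches Finance
  - employee 3 (Fiona): dept_id=NULL, no match -> kept with NULL
  - employee 4 (Julia): dept_id=NULL, no match -> kept with NULL
  - employee 5 (Rosa): dept_id=6 -> matches Marketing
  - employee 6 (Hank): dept_id=5 -> matches Product
All 6 rows appear; 2 have NULL department.

SQL:
SELECT a.name, b.name AS department
FROM employees a
LEFT JOIN departments b ON a.dept_id = b.id

Result:
name   | department 
-------+------------
Quinn  | Engineering
Victor | Finance    
Fiona  | NULL       
Julia  | NULL       
Rosa   | Marketing  
Hank   | Product    


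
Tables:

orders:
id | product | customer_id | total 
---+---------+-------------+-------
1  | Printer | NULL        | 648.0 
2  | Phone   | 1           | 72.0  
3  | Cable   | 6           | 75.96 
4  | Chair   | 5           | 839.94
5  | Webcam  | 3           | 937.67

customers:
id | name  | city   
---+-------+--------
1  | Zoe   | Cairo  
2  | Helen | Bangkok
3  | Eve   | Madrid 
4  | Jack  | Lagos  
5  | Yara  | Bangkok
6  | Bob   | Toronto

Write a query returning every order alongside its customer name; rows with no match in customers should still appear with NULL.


LEFT JOIN keeps every row from orders (the left table); where customer_id has no match in customers, the customer columns become NULL. Walk through each order:
  - order 1 (Printer): customer_id=NULL, no match -> kept with NULL
  - order 2 (Phone): customer_id=1 -> matches Zoe
  - order 3 (Cable): customer_id=6 -> matches Bob
  - order 4 (Chair): customer_id=5 -> matches Yara
  - order 5 (Webcam): customer_id=3 -> matches Eve
All 5 rows appear; 1 has NULL customer.

SQL:
SELECT a.product, b.name AS customer
FROM orders a
LEFT JOIN customers b ON a.customer_id = b.id

Result:
product | customer
--------+---------
Printer | NULL    
Phone   | Zoe     
Cable   | Bob     
Chair   | Yara    
Webcam  | Eve     


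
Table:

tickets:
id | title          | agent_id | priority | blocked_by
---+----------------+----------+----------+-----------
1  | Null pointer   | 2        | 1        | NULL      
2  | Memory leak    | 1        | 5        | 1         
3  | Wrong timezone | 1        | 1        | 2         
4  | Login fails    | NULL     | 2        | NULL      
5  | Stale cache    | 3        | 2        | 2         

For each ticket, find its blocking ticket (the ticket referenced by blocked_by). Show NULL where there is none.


This is a self-join: tickets is joined to a second copy of itself, matching each row's blocked_by to another row's id. Use LEFT JOIN so rows with blocked_by=NULL are kept.
  - ticket 1 (Null pointer): blocked_by=NULL -> NULL
  - ticket 2 (Memory leak): blocked_by=1 -> Null pointer
  - ticket 3 (Wrong timezone): blocked_by=2 -> Memory leak
  - ticket 4 (Login fails): blocked_by=NULL -> NULL
  - ticket 5 (Stale cache): blocked_by=2 -> Memory leak

SQL:
SELECT a.title AS item, b.title AS blocked_by
FROM tickets a
LEFT JOIN tickets b ON a.blocked_by = b.id

Result:
item           | blocked_by  
---------------+-------------
Null pointer   | NULL        
Memory leak    | Null pointer
Wrong timezone | Memory leak 
Login fails    | NULL        
Stale cache    | Memory leak 


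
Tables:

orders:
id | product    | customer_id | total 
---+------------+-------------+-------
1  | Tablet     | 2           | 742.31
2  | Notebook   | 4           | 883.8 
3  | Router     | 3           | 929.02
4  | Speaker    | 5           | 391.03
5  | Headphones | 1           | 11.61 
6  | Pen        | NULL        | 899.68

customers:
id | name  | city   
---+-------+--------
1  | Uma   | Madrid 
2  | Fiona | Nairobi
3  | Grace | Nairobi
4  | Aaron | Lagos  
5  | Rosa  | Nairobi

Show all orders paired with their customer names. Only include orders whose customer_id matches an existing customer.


INNER JOIN keeps only orders rows whose customer_id matches an id in customers. Walk through each order:
  - order 1 (Tablet): customer_id=2 -> matches Fiona
  - order 2 (Notebook): customer_id=4 -> matches Aaron
  - order 3 (Router): customer_id=3 -> matches Grace
  - order 4 (Speaker): customer_id=5 -> matches Rosa
  - order 5 (Headphones): customer_id=1 -> matches Uma
  - order 6 (Pen): customer_id=NULL, no match -> dropped
So 1 of 6 rows is dropped.

SQL:
SELECT a.product, b.name AS customer
FROM orders a
INNER JOIN customers b ON a.customer_id = b.id

Result:
product    | customer
-----------+---------
Tablet     | Fiona   
Notebook   | Aaron   
Router     | Grace   
Speaker    | Rosa    
Headphones | Uma     


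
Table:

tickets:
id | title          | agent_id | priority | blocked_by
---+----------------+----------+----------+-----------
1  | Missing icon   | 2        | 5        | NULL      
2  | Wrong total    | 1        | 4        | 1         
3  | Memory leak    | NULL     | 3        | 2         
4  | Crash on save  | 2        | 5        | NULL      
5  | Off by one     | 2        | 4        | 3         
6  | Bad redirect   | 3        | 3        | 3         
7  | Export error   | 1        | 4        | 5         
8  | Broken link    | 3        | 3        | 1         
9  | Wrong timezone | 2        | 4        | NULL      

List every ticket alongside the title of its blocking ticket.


This is a self-join: tickets is joined to a second copy of itself, matching each row's blocked_by to another row's id. Use LEFT JOIN so rows with blocked_by=NULL are kept.
  - ticket 1 (Missing icon): blocked_by=NULL -> NULL
  - ticket 2 (Wrong total): blocked_by=1 -> Missing icon
  - ticket 3 (Memory leak): blocked_by=2 -> Wrong total
  - ticket 4 (Crash on save): blocked_by=NULL -> NULL
  - ticket 5 (Off by one): blocked_by=3 -> Memory leak
  - ticket 6 (Bad redirect): blocked_by=3 -> Memory leak
  - ticket 7 (Export error): blocked_by=5 -> Off by one
  - ticket 8 (Broken link): blocked_by=1 -> Missing icon
  - ticket 9 (Wrong timezone): blocked_by=NULL -> NULL

SQL:
SELECT a.title AS item, b.title AS blocked_by
FROM tickets a
LEFT JOIN tickets b ON a.blocked_by = b.id

Result:
item           | blocked_by  
---------------+-------------
Missing icon   | NULL        
Wrong total    | Missing icon
Memory leak    | Wrong total 
Crash on save  | NULL        
Off by one     | Memory leak 
Bad redirect   | Memory leak 
Export error   | Off by one  
Broken link    | Missing icon
Wrong timezone | NULL        


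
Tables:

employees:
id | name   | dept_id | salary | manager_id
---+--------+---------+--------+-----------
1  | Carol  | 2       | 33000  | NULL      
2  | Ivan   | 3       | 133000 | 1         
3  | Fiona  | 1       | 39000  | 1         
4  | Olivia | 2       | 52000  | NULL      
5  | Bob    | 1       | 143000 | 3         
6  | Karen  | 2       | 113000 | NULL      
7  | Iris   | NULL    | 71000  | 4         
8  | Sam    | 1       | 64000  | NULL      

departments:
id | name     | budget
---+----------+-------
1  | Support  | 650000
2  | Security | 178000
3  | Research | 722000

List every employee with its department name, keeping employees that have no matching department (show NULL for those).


LEFT JOIN keeps every row from employees (the left table); where dept_id has no match in departments, the department columns become NULL. Walk through each employee:
  - employee 1 (Carol): dept_id=2 -> matches Security
  - employee 2 (Ivan): dept_id=3 -> matches Research
  - employee 3 (Fiona): dept_id=1 -> matches Support
  - employee 4 (Olivia): dept_id=2 -> matches Security
  - employee 5 (Bob): dept_id=1 -> matches Support
  - employee 6 (Karen): dept_id=2 -> matches Security
  - employee 7 (Iris): dept_id=NULL, no match -> kept with NULL
  - employee 8 (Sam): dept_id=1 -> matches Support
All 8 rows appear; 1 has NULL department.

SQL:
SELECT a.name, b.name AS department
FROM employees a
LEFT JOIN departments b ON a.dept_id = b.id

Result:
name   | department
-------+-----------
Carol  | Security  
Ivan   | Research  
Fiona  | Support   
Olivia | Security  
Bob    | Support   
Karen  | Security  
Iris   | NULL      
Sam    | Support   


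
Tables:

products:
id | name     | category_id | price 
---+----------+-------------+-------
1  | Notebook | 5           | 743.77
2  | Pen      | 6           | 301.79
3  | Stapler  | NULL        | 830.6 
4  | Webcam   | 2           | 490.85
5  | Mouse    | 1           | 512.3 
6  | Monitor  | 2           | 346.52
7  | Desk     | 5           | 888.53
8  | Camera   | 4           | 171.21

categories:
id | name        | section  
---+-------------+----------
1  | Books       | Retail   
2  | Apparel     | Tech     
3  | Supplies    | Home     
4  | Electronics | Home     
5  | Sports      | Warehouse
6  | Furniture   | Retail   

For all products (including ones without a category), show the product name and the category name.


LEFT JOIN keeps every row from products (the left table); where category_id has no match in categories, the category columns become NULL. Walk through each product:
  - product 1 (Notebook): category_id=5 -> matches Sports
  - product 2 (Pen): category_id=6 -> matches Furniture
  - product 3 (Stapler): category_id=NULL, no match -> kept with NULL
  - product 4 (Webcam): category_id=2 -> matches Apparel
  - product 5 (Mouse): category_id=1 -> matches Books
  - product 6 (Monitor): category_id=2 -> matches Apparel
  - product 7 (Desk): category_id=5 -> matches Sports
  - product 8 (Camera): category_id=4 -> matches Electronics
All 8 rows appear; 1 has NULL category.

SQL:
SELECT a.name, b.name AS category
FROM products a
LEFT JOIN categories b ON a.category_id = b.id

Result:
name     | category   
---------+------------
Notebook | Sports     
Pen      | Furniture  
Stapler  | NULL       
Webcam   | Apparel    
Mouse    | Books      
Monitor  | Apparel    
Desk     | Sports     
Camera   | Electronics


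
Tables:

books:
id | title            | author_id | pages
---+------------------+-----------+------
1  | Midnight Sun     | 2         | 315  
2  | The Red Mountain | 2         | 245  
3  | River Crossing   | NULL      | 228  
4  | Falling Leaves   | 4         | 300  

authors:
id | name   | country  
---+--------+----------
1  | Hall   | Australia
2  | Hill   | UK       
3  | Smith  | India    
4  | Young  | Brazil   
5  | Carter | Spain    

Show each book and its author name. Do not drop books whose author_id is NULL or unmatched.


LEFT JOIN keeps every row from books (the left table); where author_id has no match in authors, the author columns become NULL. Walk through each book:
  - book 1 (Midnight Sun): author_id=2 -> matches Hill
  - book 2 (The Red Mountain): author_id=2 -> matches Hill
  - book 3 (River Crossing): author_id=NULL, no match -> kept with NULL
  - book 4 (Falling Leaves): author_id=4 -> matches Young
All 4 rows appear; 1 has NULL author.

SQL:
SELECT a.title, b.name AS author
FROM books a
LEFT JOIN authors b ON a.author_id = b.id

Result:
title            | author
-----------------+-------
Midnight Sun     | Hill  
The Red Mountain | Hill  
River Crossing   | NULL  
Falling Leaves   | Young 


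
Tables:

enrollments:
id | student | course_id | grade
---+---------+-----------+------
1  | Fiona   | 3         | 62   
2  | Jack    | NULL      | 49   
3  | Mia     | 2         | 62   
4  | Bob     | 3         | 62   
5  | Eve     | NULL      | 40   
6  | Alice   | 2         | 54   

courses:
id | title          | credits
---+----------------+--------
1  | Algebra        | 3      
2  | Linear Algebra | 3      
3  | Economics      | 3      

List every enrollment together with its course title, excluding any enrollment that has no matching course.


INNER JOIN keeps only enrollments rows whose course_id matches an id in courses. Walk through each enrollment:
  - enrollment 1 (Fiona): course_id=3 -> matches Economics
  - enrollment 2 (Jack): course_id=NULL, no match -> dropped
  - enrollment 3 (Mia): course_id=2 -> matches Linear Algebra
  - enrollment 4 (Bob): course_id=3 -> matches Economics
  - enrollment 5 (Eve): course_id=NULL, no match -> dropped
  - enrollment 6 (Alice): course_id=2 -> matches Linear Algebra
So 2 of 6 rows are dropped.

SQL:
SELECT a.student, b.title AS course
FROM enrollments a
INNER JOIN courses b ON a.course_id = b.id

Result:
student | course        
--------+---------------
Fiona   | Economics     
Mia     | Linear Algebra
Bob     | Economics     
Alice   | Linear Algebra
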